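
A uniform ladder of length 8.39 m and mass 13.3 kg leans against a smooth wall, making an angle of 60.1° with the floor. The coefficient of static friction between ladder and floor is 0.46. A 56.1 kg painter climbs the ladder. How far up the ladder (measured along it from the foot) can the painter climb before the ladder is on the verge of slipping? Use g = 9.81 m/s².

Sum moments about the foot of the ladder (the floor normal and friction both act there and drop out).
Ladder weight 13.3×9.81 = 130.5 N acts at 4.195 m along the ladder; its horizontal arm is 4.195·cos60.1° = 2.091 m → τ = 272.9 N·m clockwise.
Painter weight 56.1×9.81 = 550.3 N at distance d → arm d·cos60.1° → τ = 550.3·d·0.4985 clockwise.
Wall normal N at the top has arm L sinθ = 7.273 m counterclockwise, so Στ = 0 gives N·7.273 = 272.9 + 274.3·d.
ΣFy = 0 ⇒ N_floor = 680.8 N, so the maximum friction is μ_s·N_floor = 0.46×680.8 = 313.2 N. ΣFx = 0 ⇒ N_wall = f, so at the slipping point N = 313.2 N.
Substituting: 313.2×7.273 = 272.9 + 274.3·d ⇒ d = (2278 − 272.9) / 274.3 = 7.31 m.

d ≈ 7.31 m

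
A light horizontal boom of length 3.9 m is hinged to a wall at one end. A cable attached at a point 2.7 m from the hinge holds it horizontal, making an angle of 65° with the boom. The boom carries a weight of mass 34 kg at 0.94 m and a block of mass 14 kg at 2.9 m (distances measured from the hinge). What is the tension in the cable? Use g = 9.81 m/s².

Choose the hinge as the axis so the unknown hinge reaction has zero arm there.
Weight: 34 × 9.81 = 333.5 N down at 0.94 m → arm 0.94 m, τ = 333.5 × 0.94 = 313.5 N·m clockwise.
Block: 14 × 9.81 = 137.3 N down at 2.9 m → arm 2.9 m, τ = 137.3 × 2.9 = 398.2 N·m clockwise.
Total clockwise load moment = 711.7 N·m.
The cable tension T acts at 2.7 m; only its component perpendicular to the boom, T sinθ, produces torque. sin 65° = 0.9063.
Balancing moments: T × 2.7 × 0.9063 = 711.7, giving T = 711.7 / 2.447 = 291 N.

T ≈ 291 N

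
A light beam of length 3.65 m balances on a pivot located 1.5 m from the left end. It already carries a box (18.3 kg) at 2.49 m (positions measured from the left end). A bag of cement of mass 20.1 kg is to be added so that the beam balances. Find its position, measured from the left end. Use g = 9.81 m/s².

x ≈ 0.599 m from the left end

Taking torques about the pivot (at 1.5 m from the left end):
Box: 18.3 × 9.81 = 179.5 N down at 2.49 m → arm 0.99 m, τ = 179.5 × 0.99 = 177.7 N·m clockwise.
Net moment of existing loads = 177.7 N·m clockwise.
The bag of cement weighs 20.1 × 9.81 = 197.2 N and must supply an equal counterclockwise moment, so its lever arm about the pivot is 177.7 / 197.2 = 0.901 m.
That puts it at 1.5 − 0.901 = 0.599 m from the left end.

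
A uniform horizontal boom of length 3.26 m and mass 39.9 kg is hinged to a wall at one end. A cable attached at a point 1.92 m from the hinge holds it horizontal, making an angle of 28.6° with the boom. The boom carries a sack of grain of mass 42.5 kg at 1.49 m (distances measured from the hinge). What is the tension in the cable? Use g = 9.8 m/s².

Sum moments about the hinge (the unknown hinge reaction has zero arm there).
Beam weight: 39.9 × 9.8 = 391 N down at 1.63 m → arm 1.63 m, τ = 391 × 1.63 = 637.3 N·m clockwise.
Sack of grain: 42.5 × 9.8 = 416.5 N down at 1.49 m → arm 1.49 m, τ = 416.5 × 1.49 = 620.6 N·m clockwise.
Total clockwise load moment = 1258 N·m.
The cable tension T acts at 1.92 m; only its component perpendicular to the boom, T sinθ, produces torque. sin 28.6° = 0.4787.
Στ = 0 ⇒ T × 1.92 × 0.4787 = 1258 ⇒ T = 1258 / 0.9191 = 1370 N.

T ≈ 1370 N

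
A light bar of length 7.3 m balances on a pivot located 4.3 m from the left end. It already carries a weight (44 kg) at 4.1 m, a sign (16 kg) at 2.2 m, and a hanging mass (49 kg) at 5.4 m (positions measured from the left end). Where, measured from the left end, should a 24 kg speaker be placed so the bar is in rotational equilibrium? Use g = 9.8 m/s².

Choose the pivot (at 4.3 m from the left end) as the axis so the support reaction has zero arm there.
Weight: 44 × 9.8 = 431.2 N down at 4.1 m → arm 0.2 m, τ = 431.2 × 0.2 = 86.24 N·m counterclockwise.
Sign: 16 × 9.8 = 156.8 N down at 2.2 m → arm 2.1 m, τ = 156.8 × 2.1 = 329.3 N·m counterclockwise.
Hanging mass: 49 × 9.8 = 480.2 N down at 5.4 m → arm 1.1 m, τ = 480.2 × 1.1 = 528.2 N·m clockwise.
Net moment of existing loads = 112.7 N·m clockwise.
The speaker weighs 24 × 9.8 = 235.2 N and must supply an equal counterclockwise moment, so its lever arm about the pivot is 112.7 / 235.2 = 0.479 m.
That puts it at 4.3 − 0.479 = 3.82 m from the left end.

x ≈ 3.82 m from the left end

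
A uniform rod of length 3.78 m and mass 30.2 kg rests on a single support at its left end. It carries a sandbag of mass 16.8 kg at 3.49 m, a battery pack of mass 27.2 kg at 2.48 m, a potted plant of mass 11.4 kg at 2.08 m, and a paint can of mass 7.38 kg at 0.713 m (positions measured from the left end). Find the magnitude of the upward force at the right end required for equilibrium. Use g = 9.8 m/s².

Sum moments about the left end (the unknown pivot reaction has zero arm there).
Beam weight: 30.2 × 9.8 = 296 N down at 1.89 m → arm 1.89 m, τ = 296 × 1.89 = 559.4 N·m clockwise.
Sandbag: 16.8 × 9.8 = 164.6 N down at 3.49 m → arm 3.49 m, τ = 164.6 × 3.49 = 574.5 N·m clockwise.
Battery pack: 27.2 × 9.8 = 266.6 N down at 2.48 m → arm 2.48 m, τ = 266.6 × 2.48 = 661.2 N·m clockwise.
Potted plant: 11.4 × 9.8 = 111.7 N down at 2.08 m → arm 2.08 m, τ = 111.7 × 2.08 = 232.3 N·m clockwise.
Paint can: 7.38 × 9.8 = 72.32 N down at 0.713 m → arm 0.713 m, τ = 72.32 × 0.713 = 51.56 N·m clockwise.
Net moment of the loads = 2079 N·m clockwise.
The upward force F acts at the right end, arm 3.78 m, giving F × 3.78 counterclockwise.
Setting net torque to zero: F × 3.78 = 2079 → F = 2079 / 3.78 = 550 N.

F ≈ 550 N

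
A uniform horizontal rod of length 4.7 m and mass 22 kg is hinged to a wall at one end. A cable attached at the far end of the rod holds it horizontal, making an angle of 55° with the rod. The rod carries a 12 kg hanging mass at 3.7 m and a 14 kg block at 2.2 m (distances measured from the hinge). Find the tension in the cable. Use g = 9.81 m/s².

Take moments about the hinge.
Beam weight: 22 × 9.81 = 215.8 N down at 2.35 m → arm 2.35 m, τ = 215.8 × 2.35 = 507.1 N·m clockwise.
Hanging mass: 12 × 9.81 = 117.7 N down at 3.7 m → arm 3.7 m, τ = 117.7 × 3.7 = 435.5 N·m clockwise.
Block: 14 × 9.81 = 137.3 N down at 2.2 m → arm 2.2 m, τ = 137.3 × 2.2 = 302.1 N·m clockwise.
Total clockwise load moment = 1245 N·m.
The cable tension T acts at 4.7 m; only its component perpendicular to the rod, T sinθ, produces torque. sin 55° = 0.8192.
Balancing moments: T × 4.7 × 0.8192 = 1245, giving T = 1245 / 3.85 = 323 N.

T ≈ 323 N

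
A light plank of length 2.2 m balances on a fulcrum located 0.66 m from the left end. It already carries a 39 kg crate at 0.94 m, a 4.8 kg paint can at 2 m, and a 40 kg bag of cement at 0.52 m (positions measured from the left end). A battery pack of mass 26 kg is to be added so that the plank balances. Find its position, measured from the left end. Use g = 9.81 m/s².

x ≈ 0.208 m from the left end

About the fulcrum (at 0.66 m from the left end):
Crate: 39 × 9.81 = 382.6 N down at 0.94 m → arm 0.28 m, τ = 382.6 × 0.28 = 107.1 N·m clockwise.
Paint can: 4.8 × 9.81 = 47.09 N down at 2 m → arm 1.34 m, τ = 47.09 × 1.34 = 63.1 N·m clockwise.
Bag of cement: 40 × 9.81 = 392.4 N down at 0.52 m → arm 0.14 m, τ = 392.4 × 0.14 = 54.94 N·m counterclockwise.
Net moment of existing loads = 115.3 N·m clockwise.
The battery pack weighs 26 × 9.81 = 255.1 N and must supply an equal counterclockwise moment, so its lever arm about the fulcrum is 115.3 / 255.1 = 0.452 m.
That puts it at 0.66 − 0.452 = 0.208 m from the left end.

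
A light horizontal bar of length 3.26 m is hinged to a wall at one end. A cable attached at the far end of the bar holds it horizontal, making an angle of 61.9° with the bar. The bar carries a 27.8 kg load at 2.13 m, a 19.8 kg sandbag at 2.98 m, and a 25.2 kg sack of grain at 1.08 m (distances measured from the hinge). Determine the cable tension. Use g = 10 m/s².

T ≈ 506 N

Sum moments about the hinge (the unknown hinge reaction has zero arm there).
Load: 27.8 × 10 = 278 N down at 2.13 m → arm 2.13 m, τ = 278 × 2.13 = 592.1 N·m clockwise.
Sandbag: 19.8 × 10 = 198 N down at 2.98 m → arm 2.98 m, τ = 198 × 2.98 = 590 N·m clockwise.
Sack of grain: 25.2 × 10 = 252 N down at 1.08 m → arm 1.08 m, τ = 252 × 1.08 = 272.2 N·m clockwise.
Total clockwise load moment = 1454 N·m.
The cable tension T acts at 3.26 m; only its component perpendicular to the bar, T sinθ, produces torque. sin 61.9° = 0.8821.
For rotational equilibrium, T × 3.26 × 0.8821 = 1454, so T = 1454 / 2.876 = 506 N.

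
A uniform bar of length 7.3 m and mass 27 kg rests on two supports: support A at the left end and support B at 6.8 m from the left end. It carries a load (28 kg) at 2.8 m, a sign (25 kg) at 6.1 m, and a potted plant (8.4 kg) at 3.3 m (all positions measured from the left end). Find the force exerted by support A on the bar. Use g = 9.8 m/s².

About support B:
Beam weight: 27 × 9.8 = 264.6 N down at 3.65 m → arm 3.15 m, τ = 264.6 × 3.15 = 833.5 N·m counterclockwise.
Load: 28 × 9.8 = 274.4 N down at 2.8 m → arm 4 m, τ = 274.4 × 4 = 1098 N·m counterclockwise.
Sign: 25 × 9.8 = 245 N down at 6.1 m → arm 0.7 m, τ = 245 × 0.7 = 171.5 N·m counterclockwise.
Potted plant: 8.4 × 9.8 = 82.32 N down at 3.3 m → arm 3.5 m, τ = 82.32 × 3.5 = 288.1 N·m counterclockwise.
Net load moment about support B = 2391 N·m counterclockwise.
Reaction R at support A is upward at 0 m, arm 6.8 m → moment R × 6.8 clockwise.
Setting net torque to zero: R × 6.8 = 2391 → R = 352 N.

R_A ≈ 352 N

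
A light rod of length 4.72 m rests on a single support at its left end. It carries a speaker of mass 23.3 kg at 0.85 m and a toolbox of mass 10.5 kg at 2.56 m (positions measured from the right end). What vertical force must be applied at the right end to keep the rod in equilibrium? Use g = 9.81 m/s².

Choose the left end as the axis so the unknown pivot reaction has zero arm there.
Speaker: 23.3 × 9.81 = 228.6 N down at 0.85 m → arm 3.87 m, τ = 228.6 × 3.87 = 884.7 N·m clockwise.
Toolbox: 10.5 × 9.81 = 103 N down at 2.56 m → arm 2.16 m, τ = 103 × 2.16 = 222.5 N·m clockwise.
Net moment of the loads = 1107 N·m clockwise.
The upward force F acts at the right end, arm 4.72 m, giving F × 4.72 counterclockwise.
Balancing moments: F × 4.72 = 1107, giving F = 1107 / 4.72 = 235 N.

F ≈ 235 N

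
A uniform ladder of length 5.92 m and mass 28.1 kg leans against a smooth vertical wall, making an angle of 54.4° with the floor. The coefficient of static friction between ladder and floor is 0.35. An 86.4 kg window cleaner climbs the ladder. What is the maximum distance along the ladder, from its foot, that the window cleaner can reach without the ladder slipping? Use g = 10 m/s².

Sum moments about the foot of the ladder (the floor normal and friction both act there and drop out).
Ladder weight 28.1×10 = 281 N acts at 2.96 m along the ladder; its horizontal arm is 2.96·cos54.4° = 1.723 m → τ = 484.2 N·m clockwise.
Window cleaner weight 86.4×10 = 864 N at distance d → arm d·cos54.4° → τ = 864·d·0.5821 clockwise.
Wall normal N at the top has arm L sinθ = 4.814 m counterclockwise, so Στ = 0 gives N·4.814 = 484.2 + 502.9·d.
ΣFy = 0 ⇒ N_floor = 1145 N, so the maximum friction is μ_s·N_floor = 0.35×1145 = 400.8 N. ΣFx = 0 ⇒ N_wall = f, so at the slipping point N = 400.8 N.
Substituting: 400.8×4.814 = 484.2 + 502.9·d ⇒ d = (1929 − 484.2) / 502.9 = 2.87 m.

d ≈ 2.87 m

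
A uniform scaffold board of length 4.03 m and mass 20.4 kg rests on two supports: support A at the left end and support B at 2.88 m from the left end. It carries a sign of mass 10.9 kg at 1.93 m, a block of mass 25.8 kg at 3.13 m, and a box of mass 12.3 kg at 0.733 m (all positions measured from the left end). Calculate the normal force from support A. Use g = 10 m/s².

R_A ≈ 167 N

Take moments about support B.
Beam weight: 20.4 × 10 = 204 N down at 2.015 m → arm 0.865 m, τ = 204 × 0.865 = 176.5 N·m counterclockwise.
Sign: 10.9 × 10 = 109 N down at 1.93 m → arm 0.95 m, τ = 109 × 0.95 = 103.5 N·m counterclockwise.
Block: 25.8 × 10 = 258 N down at 3.13 m → arm 0.25 m, τ = 258 × 0.25 = 64.5 N·m clockwise.
Box: 12.3 × 10 = 123 N down at 0.733 m → arm 2.147 m, τ = 123 × 2.147 = 264.1 N·m counterclockwise.
Net load moment about support B = 479.6 N·m counterclockwise.
Reaction R at support A is upward at 0 m, arm 2.88 m → moment R × 2.88 clockwise.
For rotational equilibrium, R × 2.88 = 479.6, so R = 167 N.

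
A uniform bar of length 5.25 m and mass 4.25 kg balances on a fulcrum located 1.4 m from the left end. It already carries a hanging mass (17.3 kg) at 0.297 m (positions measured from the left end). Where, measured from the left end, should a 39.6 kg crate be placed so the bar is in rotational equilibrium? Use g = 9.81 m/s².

x ≈ 1.75 m from the left end

Take moments about the fulcrum (at 1.4 m from the left end).
Beam weight: 4.25 × 9.81 = 41.69 N down at 2.625 m → arm 1.225 m, τ = 41.69 × 1.225 = 51.07 N·m clockwise.
Hanging mass: 17.3 × 9.81 = 169.7 N down at 0.297 m → arm 1.103 m, τ = 169.7 × 1.103 = 187.2 N·m counterclockwise.
Net moment of existing loads = 136.1 N·m counterclockwise.
The crate weighs 39.6 × 9.81 = 388.5 N and must supply an equal clockwise moment, so its lever arm about the fulcrum is 136.1 / 388.5 = 0.35 m.
That puts it at 1.4 + 0.35 = 1.75 m from the left end.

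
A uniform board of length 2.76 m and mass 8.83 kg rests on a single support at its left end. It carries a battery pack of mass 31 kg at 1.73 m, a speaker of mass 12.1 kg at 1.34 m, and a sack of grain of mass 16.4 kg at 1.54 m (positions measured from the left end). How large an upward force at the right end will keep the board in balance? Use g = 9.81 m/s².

Take moments about the left end.
Beam weight: 8.83 × 9.81 = 86.62 N down at 1.38 m → arm 1.38 m, τ = 86.62 × 1.38 = 119.5 N·m clockwise.
Battery pack: 31 × 9.81 = 304.1 N down at 1.73 m → arm 1.73 m, τ = 304.1 × 1.73 = 526.1 N·m clockwise.
Speaker: 12.1 × 9.81 = 118.7 N down at 1.34 m → arm 1.34 m, τ = 118.7 × 1.34 = 159.1 N·m clockwise.
Sack of grain: 16.4 × 9.81 = 160.9 N down at 1.54 m → arm 1.54 m, τ = 160.9 × 1.54 = 247.8 N·m clockwise.
Net moment of the loads = 1052 N·m clockwise.
The upward force F acts at the right end, arm 2.76 m, giving F × 2.76 counterclockwise.
Balancing moments: F × 2.76 = 1052, giving F = 1052 / 2.76 = 381 N.

F ≈ 381 N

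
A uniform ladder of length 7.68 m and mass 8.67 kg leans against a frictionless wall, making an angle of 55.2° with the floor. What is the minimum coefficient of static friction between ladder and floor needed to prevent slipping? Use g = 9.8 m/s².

About the foot of the ladder:
Ladder weight 8.67×9.8 = 84.97 N acts at 3.84 m along the ladder; its horizontal arm is 3.84·cos55.2° = 2.192 m → τ = 186.3 N·m clockwise.
Wall normal N acts horizontally at the top; its moment arm is the height L sinθ = 7.68·sin55.2° = 6.306 m, counterclockwise.
Setting net torque to zero: N × 6.306 = 186.3 → N = 29.54 N.
ΣFx = 0 ⇒ f = N_wall = 29.54 N. ΣFy = 0 ⇒ N_floor = 84.97 N.
μ_min = f / N_floor = 29.54 / 84.97 = 0.348.

μ_min ≈ 0.348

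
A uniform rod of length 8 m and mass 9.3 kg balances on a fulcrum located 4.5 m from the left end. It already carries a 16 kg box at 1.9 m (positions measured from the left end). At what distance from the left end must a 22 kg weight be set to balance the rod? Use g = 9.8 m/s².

x ≈ 6.6 m from the left end

Sum moments about the fulcrum (at 4.5 m from the left end) (the support reaction has zero arm there).
Beam weight: 9.3 × 9.8 = 91.14 N down at 4 m → arm 0.5 m, τ = 91.14 × 0.5 = 45.57 N·m counterclockwise.
Box: 16 × 9.8 = 156.8 N down at 1.9 m → arm 2.6 m, τ = 156.8 × 2.6 = 407.7 N·m counterclockwise.
Net moment of existing loads = 453.3 N·m counterclockwise.
The weight weighs 22 × 9.8 = 215.6 N and must supply an equal clockwise moment, so its lever arm about the fulcrum is 453.3 / 215.6 = 2.1 m.
That puts it at 4.5 + 2.1 = 6.6 m from the left end.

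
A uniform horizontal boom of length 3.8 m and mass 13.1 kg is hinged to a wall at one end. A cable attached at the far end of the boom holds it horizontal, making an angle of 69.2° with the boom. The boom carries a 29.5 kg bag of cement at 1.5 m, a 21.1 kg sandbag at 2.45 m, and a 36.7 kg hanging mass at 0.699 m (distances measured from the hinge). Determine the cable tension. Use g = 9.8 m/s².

T ≈ 404 N

Take moments about the hinge.
Beam weight: 13.1 × 9.8 = 128.4 N down at 1.9 m → arm 1.9 m, τ = 128.4 × 1.9 = 244 N·m clockwise.
Bag of cement: 29.5 × 9.8 = 289.1 N down at 1.5 m → arm 1.5 m, τ = 289.1 × 1.5 = 433.7 N·m clockwise.
Sandbag: 21.1 × 9.8 = 206.8 N down at 2.45 m → arm 2.45 m, τ = 206.8 × 2.45 = 506.7 N·m clockwise.
Hanging mass: 36.7 × 9.8 = 359.7 N down at 0.699 m → arm 0.699 m, τ = 359.7 × 0.699 = 251.4 N·m clockwise.
Total clockwise load moment = 1436 N·m.
The cable tension T acts at 3.8 m; only its component perpendicular to the boom, T sinθ, produces torque. sin 69.2° = 0.9348.
For rotational equilibrium, T × 3.8 × 0.9348 = 1436, so T = 1436 / 3.552 = 404 N.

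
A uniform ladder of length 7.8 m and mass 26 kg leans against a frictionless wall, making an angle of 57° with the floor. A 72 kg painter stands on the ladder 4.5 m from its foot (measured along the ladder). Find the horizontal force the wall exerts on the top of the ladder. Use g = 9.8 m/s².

Take moments about the foot of the ladder.
Ladder weight 26×9.8 = 254.8 N acts at 3.9 m along the ladder; its horizontal arm is 3.9·cos57° = 2.124 m → τ = 541.2 N·m clockwise.
Painter: 72×9.8 = 705.6 N at 4.5 m → arm 2.451 m → τ = 1729 N·m clockwise.
Wall normal N acts horizontally at the top; its moment arm is the height L sinθ = 7.8·sin57° = 6.542 m, counterclockwise.
Setting net torque to zero: N × 6.542 = 2270 → N = 347 N.

N_wall ≈ 347 N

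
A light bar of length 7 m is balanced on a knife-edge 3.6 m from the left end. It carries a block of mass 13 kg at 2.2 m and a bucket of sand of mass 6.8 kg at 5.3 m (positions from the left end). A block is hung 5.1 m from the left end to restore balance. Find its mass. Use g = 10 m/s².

Taking torques about the knife-edge (at 3.6 m from the left end):
Block: 13 × 10 = 130 N down at 2.2 m → arm 1.4 m, τ = 130 × 1.4 = 182 N·m counterclockwise.
Bucket of sand: 6.8 × 10 = 68 N down at 5.3 m → arm 1.7 m, τ = 68 × 1.7 = 115.6 N·m clockwise.
Net moment of known loads = 66.4 N·m counterclockwise.
An unknown mass m at 5.1 m has arm 1.5 m; its moment is m·g·1.5 clockwise.
Στ = 0 ⇒ m × 10 × 1.5 = 66.4 ⇒ m = 66.4 / (10 × 1.5) = 4.43 kg.

m ≈ 4.43 kg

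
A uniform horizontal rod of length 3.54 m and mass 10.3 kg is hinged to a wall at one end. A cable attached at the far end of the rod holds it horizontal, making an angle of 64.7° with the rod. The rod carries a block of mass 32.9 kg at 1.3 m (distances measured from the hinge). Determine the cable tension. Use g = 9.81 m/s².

Take moments about the hinge.
Beam weight: 10.3 × 9.81 = 101 N down at 1.77 m → arm 1.77 m, τ = 101 × 1.77 = 178.8 N·m clockwise.
Block: 32.9 × 9.81 = 322.7 N down at 1.3 m → arm 1.3 m, τ = 322.7 × 1.3 = 419.5 N·m clockwise.
Total clockwise load moment = 598.3 N·m.
The cable tension T acts at 3.54 m; only its component perpendicular to the rod, T sinθ, produces torque. sin 64.7° = 0.9041.
For rotational equilibrium, T × 3.54 × 0.9041 = 598.3, so T = 598.3 / 3.201 = 187 N.

T ≈ 187 N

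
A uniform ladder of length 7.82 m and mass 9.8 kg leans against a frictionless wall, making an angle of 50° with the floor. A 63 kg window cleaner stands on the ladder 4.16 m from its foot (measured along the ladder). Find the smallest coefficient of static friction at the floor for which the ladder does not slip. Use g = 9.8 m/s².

Sum moments about the foot of the ladder (the floor normal and friction both act there and drop out).
Ladder weight 9.8×9.8 = 96.04 N acts at 3.91 m along the ladder; its horizontal arm is 3.91·cos50° = 2.513 m → τ = 241.3 N·m clockwise.
Window cleaner: 63×9.8 = 617.4 N at 4.16 m → arm 2.674 m → τ = 1651 N·m clockwise.
Wall normal N acts horizontally at the top; its moment arm is the height L sinθ = 7.82·sin50° = 5.99 m, counterclockwise.
For rotational equilibrium, N × 5.99 = 1892, so N = 315.9 N.
ΣFx = 0 ⇒ f = N_wall = 315.9 N. ΣFy = 0 ⇒ N_floor = 713.4 N.
μ_min = f / N_floor = 315.9 / 713.4 = 0.443.

μ_min ≈ 0.443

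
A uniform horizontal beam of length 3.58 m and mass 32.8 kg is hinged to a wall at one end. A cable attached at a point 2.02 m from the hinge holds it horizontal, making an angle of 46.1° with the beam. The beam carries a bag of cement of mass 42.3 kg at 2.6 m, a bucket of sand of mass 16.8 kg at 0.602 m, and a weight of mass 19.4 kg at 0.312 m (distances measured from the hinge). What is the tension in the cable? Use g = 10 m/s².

About the hinge:
Beam weight: 32.8 × 10 = 328 N down at 1.79 m → arm 1.79 m, τ = 328 × 1.79 = 587.1 N·m clockwise.
Bag of cement: 42.3 × 10 = 423 N down at 2.6 m → arm 2.6 m, τ = 423 × 2.6 = 1100 N·m clockwise.
Bucket of sand: 16.8 × 10 = 168 N down at 0.602 m → arm 0.602 m, τ = 168 × 0.602 = 101.1 N·m clockwise.
Weight: 19.4 × 10 = 194 N down at 0.312 m → arm 0.312 m, τ = 194 × 0.312 = 60.53 N·m clockwise.
Total clockwise load moment = 1849 N·m.
The cable tension T acts at 2.02 m; only its component perpendicular to the beam, T sinθ, produces torque. sin 46.1° = 0.7206.
Balancing moments: T × 2.02 × 0.7206 = 1849, giving T = 1849 / 1.456 = 1270 N.

T ≈ 1270 N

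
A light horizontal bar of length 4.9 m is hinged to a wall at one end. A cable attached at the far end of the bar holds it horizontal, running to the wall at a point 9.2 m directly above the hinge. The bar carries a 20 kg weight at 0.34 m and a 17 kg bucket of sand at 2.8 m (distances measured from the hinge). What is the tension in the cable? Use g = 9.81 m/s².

T ≈ 123 N

Choose the hinge as the axis so the unknown hinge reaction has zero arm there.
Weight: 20 × 9.81 = 196.2 N down at 0.34 m → arm 0.34 m, τ = 196.2 × 0.34 = 66.71 N·m clockwise.
Bucket of sand: 17 × 9.81 = 166.8 N down at 2.8 m → arm 2.8 m, τ = 166.8 × 2.8 = 467 N·m clockwise.
Total clockwise load moment = 533.7 N·m.
The cable tension T acts at 4.9 m; only its component perpendicular to the bar, T sinθ, produces torque. sinθ = h/√(h²+d²) = 9.2/√(9.2²+4.9²) = 0.8826.
For rotational equilibrium, T × 4.9 × 0.8826 = 533.7, so T = 533.7 / 4.325 = 123 N.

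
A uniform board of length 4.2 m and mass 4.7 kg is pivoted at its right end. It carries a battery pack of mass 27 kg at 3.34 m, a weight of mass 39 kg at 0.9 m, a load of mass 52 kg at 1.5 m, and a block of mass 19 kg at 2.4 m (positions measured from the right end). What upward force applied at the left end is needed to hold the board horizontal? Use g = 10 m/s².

F ≈ 616 N

Taking torques about the right end:
Beam weight: 4.7 × 10 = 47 N down at 2.1 m → arm 2.1 m, τ = 47 × 2.1 = 98.7 N·m counterclockwise.
Battery pack: 27 × 10 = 270 N down at 3.34 m → arm 3.34 m, τ = 270 × 3.34 = 901.8 N·m counterclockwise.
Weight: 39 × 10 = 390 N down at 0.9 m → arm 0.9 m, τ = 390 × 0.9 = 351 N·m counterclockwise.
Load: 52 × 10 = 520 N down at 1.5 m → arm 1.5 m, τ = 520 × 1.5 = 780 N·m counterclockwise.
Block: 19 × 10 = 190 N down at 2.4 m → arm 2.4 m, τ = 190 × 2.4 = 456 N·m counterclockwise.
Net moment of the loads = 2588 N·m counterclockwise.
The upward force F acts at the left end, arm 4.2 m, giving F × 4.2 clockwise.
Setting net torque to zero: F × 4.2 = 2588 → F = 2588 / 4.2 = 616 N.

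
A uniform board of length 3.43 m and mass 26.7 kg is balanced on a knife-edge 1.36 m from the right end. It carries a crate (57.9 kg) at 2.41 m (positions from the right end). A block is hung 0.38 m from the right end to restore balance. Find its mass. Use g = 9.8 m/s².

Take moments about the knife-edge (at 1.36 m from the right end).
Beam weight: 26.7 × 9.8 = 261.7 N down at 1.715 m → arm 0.355 m, τ = 261.7 × 0.355 = 92.9 N·m counterclockwise.
Crate: 57.9 × 9.8 = 567.4 N down at 2.41 m → arm 1.05 m, τ = 567.4 × 1.05 = 595.8 N·m counterclockwise.
Net moment of known loads = 688.7 N·m counterclockwise.
An unknown mass m at 0.38 m has arm 0.98 m; its moment is m·g·0.98 clockwise.
Balancing moments: m × 9.8 × 0.98 = 688.7, giving m = 688.7 / (9.8 × 0.98) = 71.7 kg.

m ≈ 71.7 kg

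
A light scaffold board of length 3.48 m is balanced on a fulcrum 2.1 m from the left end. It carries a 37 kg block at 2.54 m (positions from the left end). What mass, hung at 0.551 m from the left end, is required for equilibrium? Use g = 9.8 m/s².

m ≈ 10.5 kg

About the fulcrum (at 2.1 m from the left end):
Block: 37 × 9.8 = 362.6 N down at 2.54 m → arm 0.44 m, τ = 362.6 × 0.44 = 159.5 N·m clockwise.
Net moment of known loads = 159.5 N·m clockwise.
An unknown mass m at 0.551 m has arm 1.549 m; its moment is m·g·1.549 counterclockwise.
Balancing moments: m × 9.8 × 1.549 = 159.5, giving m = 159.5 / (9.8 × 1.549) = 10.5 kg.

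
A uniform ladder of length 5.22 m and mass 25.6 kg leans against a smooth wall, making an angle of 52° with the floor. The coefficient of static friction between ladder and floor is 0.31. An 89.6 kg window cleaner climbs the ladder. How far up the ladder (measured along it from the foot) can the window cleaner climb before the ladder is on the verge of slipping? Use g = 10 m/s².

Sum moments about the foot of the ladder (the floor normal and friction both act there and drop out).
Ladder weight 25.6×10 = 256 N acts at 2.61 m along the ladder; its horizontal arm is 2.61·cos52° = 1.607 m → τ = 411.4 N·m clockwise.
Window cleaner weight 89.6×10 = 896 N at distance d → arm d·cos52° → τ = 896·d·0.6157 clockwise.
Wall normal N at the top has arm L sinθ = 4.113 m counterclockwise, so Στ = 0 gives N·4.113 = 411.4 + 551.7·d.
ΣFy = 0 ⇒ N_floor = 1152 N, so the maximum friction is μ_s·N_floor = 0.31×1152 = 357.1 N. ΣFx = 0 ⇒ N_wall = f, so at the slipping point N = 357.1 N.
Substituting: 357.1×4.113 = 411.4 + 551.7·d ⇒ d = (1469 − 411.4) / 551.7 = 1.92 m.

d ≈ 1.92 m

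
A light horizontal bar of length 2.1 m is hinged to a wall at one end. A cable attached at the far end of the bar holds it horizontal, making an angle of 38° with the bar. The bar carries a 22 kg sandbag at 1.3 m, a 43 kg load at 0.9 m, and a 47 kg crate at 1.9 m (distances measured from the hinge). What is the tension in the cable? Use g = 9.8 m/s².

Choose the hinge as the axis so the unknown hinge reaction has zero arm there.
Sandbag: 22 × 9.8 = 215.6 N down at 1.3 m → arm 1.3 m, τ = 215.6 × 1.3 = 280.3 N·m clockwise.
Load: 43 × 9.8 = 421.4 N down at 0.9 m → arm 0.9 m, τ = 421.4 × 0.9 = 379.3 N·m clockwise.
Crate: 47 × 9.8 = 460.6 N down at 1.9 m → arm 1.9 m, τ = 460.6 × 1.9 = 875.1 N·m clockwise.
Total clockwise load moment = 1535 N·m.
The cable tension T acts at 2.1 m; only its component perpendicular to the bar, T sinθ, produces torque. sin 38° = 0.6157.
For rotational equilibrium, T × 2.1 × 0.6157 = 1535, so T = 1535 / 1.293 = 1190 N.

T ≈ 1190 N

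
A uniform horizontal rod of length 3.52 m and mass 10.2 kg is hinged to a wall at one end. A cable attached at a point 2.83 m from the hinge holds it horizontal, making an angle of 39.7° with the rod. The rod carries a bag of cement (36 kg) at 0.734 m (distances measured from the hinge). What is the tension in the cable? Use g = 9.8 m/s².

T ≈ 241 N

Sum moments about the hinge (the unknown hinge reaction has zero arm there).
Beam weight: 10.2 × 9.8 = 99.96 N down at 1.76 m → arm 1.76 m, τ = 99.96 × 1.76 = 175.9 N·m clockwise.
Bag of cement: 36 × 9.8 = 352.8 N down at 0.734 m → arm 0.734 m, τ = 352.8 × 0.734 = 259 N·m clockwise.
Total clockwise load moment = 434.9 N·m.
The cable tension T acts at 2.83 m; only its component perpendicular to the rod, T sinθ, produces torque. sin 39.7° = 0.6388.
Setting net torque to zero: T × 2.83 × 0.6388 = 434.9 → T = 434.9 / 1.808 = 241 N.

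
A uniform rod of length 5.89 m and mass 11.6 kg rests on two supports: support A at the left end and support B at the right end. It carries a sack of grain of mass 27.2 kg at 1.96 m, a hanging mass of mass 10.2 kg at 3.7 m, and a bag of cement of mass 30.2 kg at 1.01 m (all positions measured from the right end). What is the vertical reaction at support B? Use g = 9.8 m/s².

R_B ≈ 517 N

Take moments about support A.
Beam weight: 11.6 × 9.8 = 113.7 N down at 2.945 m → arm 2.945 m, τ = 113.7 × 2.945 = 334.8 N·m clockwise.
Sack of grain: 27.2 × 9.8 = 266.6 N down at 1.96 m → arm 3.93 m, τ = 266.6 × 3.93 = 1048 N·m clockwise.
Hanging mass: 10.2 × 9.8 = 99.96 N down at 3.7 m → arm 2.19 m, τ = 99.96 × 2.19 = 218.9 N·m clockwise.
Bag of cement: 30.2 × 9.8 = 296 N down at 1.01 m → arm 4.88 m, τ = 296 × 4.88 = 1444 N·m clockwise.
Net load moment about support A = 3046 N·m clockwise.
Reaction R at support B is upward at 0 m, arm 5.89 m → moment R × 5.89 counterclockwise.
Setting net torque to zero: R × 5.89 = 3046 → R = 517 N.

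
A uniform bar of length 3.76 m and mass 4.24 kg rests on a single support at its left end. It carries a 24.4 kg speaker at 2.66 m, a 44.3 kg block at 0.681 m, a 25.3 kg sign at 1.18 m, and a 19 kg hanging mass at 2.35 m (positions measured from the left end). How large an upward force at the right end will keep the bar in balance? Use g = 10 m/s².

F ≈ 472 N

Take moments about the left end.
Beam weight: 4.24 × 10 = 42.4 N down at 1.88 m → arm 1.88 m, τ = 42.4 × 1.88 = 79.71 N·m clockwise.
Speaker: 24.4 × 10 = 244 N down at 2.66 m → arm 2.66 m, τ = 244 × 2.66 = 649 N·m clockwise.
Block: 44.3 × 10 = 443 N down at 0.681 m → arm 0.681 m, τ = 443 × 0.681 = 301.7 N·m clockwise.
Sign: 25.3 × 10 = 253 N down at 1.18 m → arm 1.18 m, τ = 253 × 1.18 = 298.5 N·m clockwise.
Hanging mass: 19 × 10 = 190 N down at 2.35 m → arm 2.35 m, τ = 190 × 2.35 = 446.5 N·m clockwise.
Net moment of the loads = 1775 N·m clockwise.
The upward force F acts at the right end, arm 3.76 m, giving F × 3.76 counterclockwise.
For rotational equilibrium, F × 3.76 = 1775, so F = 1775 / 3.76 = 472 N.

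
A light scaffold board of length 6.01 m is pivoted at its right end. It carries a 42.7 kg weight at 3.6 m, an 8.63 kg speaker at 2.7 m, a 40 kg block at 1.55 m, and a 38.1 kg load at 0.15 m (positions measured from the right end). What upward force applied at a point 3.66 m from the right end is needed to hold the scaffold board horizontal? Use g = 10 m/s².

Taking torques about the right end:
Weight: 42.7 × 10 = 427 N down at 3.6 m → arm 3.6 m, τ = 427 × 3.6 = 1537 N·m counterclockwise.
Speaker: 8.63 × 10 = 86.3 N down at 2.7 m → arm 2.7 m, τ = 86.3 × 2.7 = 233 N·m counterclockwise.
Block: 40 × 10 = 400 N down at 1.55 m → arm 1.55 m, τ = 400 × 1.55 = 620 N·m counterclockwise.
Load: 38.1 × 10 = 381 N down at 0.15 m → arm 0.15 m, τ = 381 × 0.15 = 57.15 N·m counterclockwise.
Net moment of the loads = 2447 N·m counterclockwise.
The upward force F acts at a point 3.66 m from the right end, arm 3.66 m, giving F × 3.66 clockwise.
Balancing moments: F × 3.66 = 2447, giving F = 2447 / 3.66 = 669 N.

F ≈ 669 N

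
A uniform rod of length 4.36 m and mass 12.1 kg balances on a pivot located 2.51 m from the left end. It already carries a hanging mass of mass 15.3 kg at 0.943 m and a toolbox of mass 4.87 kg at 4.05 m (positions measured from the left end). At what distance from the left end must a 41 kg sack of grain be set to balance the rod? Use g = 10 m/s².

About the pivot (at 2.51 m from the left end):
Beam weight: 12.1 × 10 = 121 N down at 2.18 m → arm 0.33 m, τ = 121 × 0.33 = 39.93 N·m counterclockwise.
Hanging mass: 15.3 × 10 = 153 N down at 0.943 m → arm 1.567 m, τ = 153 × 1.567 = 239.8 N·m counterclockwise.
Toolbox: 4.87 × 10 = 48.7 N down at 4.05 m → arm 1.54 m, τ = 48.7 × 1.54 = 75 N·m clockwise.
Net moment of existing loads = 204.7 N·m counterclockwise.
The sack of grain weighs 41 × 10 = 410 N and must supply an equal clockwise moment, so its lever arm about the pivot is 204.7 / 410 = 0.499 m.
That puts it at 2.51 + 0.499 = 3.01 m from the left end.

x ≈ 3.01 m from the left end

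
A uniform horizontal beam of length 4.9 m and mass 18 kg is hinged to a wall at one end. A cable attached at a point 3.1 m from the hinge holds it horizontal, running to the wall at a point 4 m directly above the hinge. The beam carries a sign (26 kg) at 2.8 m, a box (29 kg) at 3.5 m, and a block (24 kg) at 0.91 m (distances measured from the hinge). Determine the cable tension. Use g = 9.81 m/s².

About the hinge:
Beam weight: 18 × 9.81 = 176.6 N down at 2.45 m → arm 2.45 m, τ = 176.6 × 2.45 = 432.7 N·m clockwise.
Sign: 26 × 9.81 = 255.1 N down at 2.8 m → arm 2.8 m, τ = 255.1 × 2.8 = 714.3 N·m clockwise.
Box: 29 × 9.81 = 284.5 N down at 3.5 m → arm 3.5 m, τ = 284.5 × 3.5 = 995.8 N·m clockwise.
Block: 24 × 9.81 = 235.4 N down at 0.91 m → arm 0.91 m, τ = 235.4 × 0.91 = 214.2 N·m clockwise.
Total clockwise load moment = 2357 N·m.
The cable tension T acts at 3.1 m; only its component perpendicular to the beam, T sinθ, produces torque. sinθ = h/√(h²+d²) = 4/√(4²+3.1²) = 0.7904.
Balancing moments: T × 3.1 × 0.7904 = 2357, giving T = 2357 / 2.45 = 962 N.

T ≈ 962 N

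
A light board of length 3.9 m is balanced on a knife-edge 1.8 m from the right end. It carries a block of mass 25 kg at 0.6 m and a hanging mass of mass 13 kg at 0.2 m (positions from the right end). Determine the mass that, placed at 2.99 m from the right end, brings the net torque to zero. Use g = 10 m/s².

Taking torques about the knife-edge (at 1.8 m from the right end):
Block: 25 × 10 = 250 N down at 0.6 m → arm 1.2 m, τ = 250 × 1.2 = 300 N·m clockwise.
Hanging mass: 13 × 10 = 130 N down at 0.2 m → arm 1.6 m, τ = 130 × 1.6 = 208 N·m clockwise.
Net moment of known loads = 508 N·m clockwise.
An unknown mass m at 2.99 m has arm 1.19 m; its moment is m·g·1.19 counterclockwise.
Στ = 0 ⇒ m × 10 × 1.19 = 508 ⇒ m = 508 / (10 × 1.19) = 42.7 kg.

m ≈ 42.7 kg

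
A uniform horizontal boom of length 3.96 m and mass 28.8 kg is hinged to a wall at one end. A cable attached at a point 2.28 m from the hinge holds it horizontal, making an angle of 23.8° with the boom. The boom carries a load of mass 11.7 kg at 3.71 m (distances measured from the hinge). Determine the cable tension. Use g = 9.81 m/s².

Sum moments about the hinge (the unknown hinge reaction has zero arm there).
Beam weight: 28.8 × 9.81 = 282.5 N down at 1.98 m → arm 1.98 m, τ = 282.5 × 1.98 = 559.4 N·m clockwise.
Load: 11.7 × 9.81 = 114.8 N down at 3.71 m → arm 3.71 m, τ = 114.8 × 3.71 = 425.9 N·m clockwise.
Total clockwise load moment = 985.3 N·m.
The cable tension T acts at 2.28 m; only its component perpendicular to the boom, T sinθ, produces torque. sin 23.8° = 0.4035.
Στ = 0 ⇒ T × 2.28 × 0.4035 = 985.3 ⇒ T = 985.3 / 0.92 = 1070 N.

T ≈ 1070 N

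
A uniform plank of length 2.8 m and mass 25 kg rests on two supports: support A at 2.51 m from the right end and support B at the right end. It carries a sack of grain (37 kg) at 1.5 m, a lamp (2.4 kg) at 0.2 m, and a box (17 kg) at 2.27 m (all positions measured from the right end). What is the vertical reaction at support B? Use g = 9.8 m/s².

Take moments about support A.
Beam weight: 25 × 9.8 = 245 N down at 1.4 m → arm 1.11 m, τ = 245 × 1.11 = 272 N·m clockwise.
Sack of grain: 37 × 9.8 = 362.6 N down at 1.5 m → arm 1.01 m, τ = 362.6 × 1.01 = 366.2 N·m clockwise.
Lamp: 2.4 × 9.8 = 23.52 N down at 0.2 m → arm 2.31 m, τ = 23.52 × 2.31 = 54.33 N·m clockwise.
Box: 17 × 9.8 = 166.6 N down at 2.27 m → arm 0.24 m, τ = 166.6 × 0.24 = 39.98 N·m clockwise.
Net load moment about support A = 732.5 N·m clockwise.
Reaction R at support B is upward at 0 m, arm 2.51 m → moment R × 2.51 counterclockwise.
Setting net torque to zero: R × 2.51 = 732.5 → R = 292 N.

R_B ≈ 292 N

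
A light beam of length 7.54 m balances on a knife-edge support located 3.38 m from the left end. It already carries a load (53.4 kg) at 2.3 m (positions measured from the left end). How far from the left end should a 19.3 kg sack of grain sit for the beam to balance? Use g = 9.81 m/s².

Sum moments about the knife-edge support (at 3.38 m from the left end) (the support reaction has zero arm there).
Load: 53.4 × 9.81 = 523.9 N down at 2.3 m → arm 1.08 m, τ = 523.9 × 1.08 = 565.8 N·m counterclockwise.
Net moment of existing loads = 565.8 N·m counterclockwise.
The sack of grain weighs 19.3 × 9.81 = 189.3 N and must supply an equal clockwise moment, so its lever arm about the knife-edge support is 565.8 / 189.3 = 2.99 m.
That puts it at 3.38 + 2.99 = 6.37 m from the left end.

x ≈ 6.37 m from the left end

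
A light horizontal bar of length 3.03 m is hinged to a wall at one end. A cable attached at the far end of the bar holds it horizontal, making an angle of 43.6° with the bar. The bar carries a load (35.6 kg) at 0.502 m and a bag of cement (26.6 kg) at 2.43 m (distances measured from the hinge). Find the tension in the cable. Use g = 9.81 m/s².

T ≈ 387 N

Take moments about the hinge.
Load: 35.6 × 9.81 = 349.2 N down at 0.502 m → arm 0.502 m, τ = 349.2 × 0.502 = 175.3 N·m clockwise.
Bag of cement: 26.6 × 9.81 = 260.9 N down at 2.43 m → arm 2.43 m, τ = 260.9 × 2.43 = 634 N·m clockwise.
Total clockwise load moment = 809.3 N·m.
The cable tension T acts at 3.03 m; only its component perpendicular to the bar, T sinθ, produces torque. sin 43.6° = 0.6896.
Balancing moments: T × 3.03 × 0.6896 = 809.3, giving T = 809.3 / 2.089 = 387 N.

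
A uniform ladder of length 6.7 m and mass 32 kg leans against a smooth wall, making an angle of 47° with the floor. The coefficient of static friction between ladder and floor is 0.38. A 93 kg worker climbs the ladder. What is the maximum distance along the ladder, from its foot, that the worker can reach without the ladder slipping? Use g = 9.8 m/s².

d ≈ 2.52 m

Sum moments about the foot of the ladder (the floor normal and friction both act there and drop out).
Ladder weight 32×9.8 = 313.6 N acts at 3.35 m along the ladder; its horizontal arm is 3.35·cos47° = 2.285 m → τ = 716.6 N·m clockwise.
Worker weight 93×9.8 = 911.4 N at distance d → arm d·cos47° → τ = 911.4·d·0.682 clockwise.
Wall normal N at the top has arm L sinθ = 4.9 m counterclockwise, so Στ = 0 gives N·4.9 = 716.6 + 621.6·d.
ΣFy = 0 ⇒ N_floor = 1225 N, so the maximum friction is μ_s·N_floor = 0.38×1225 = 465.5 N. ΣFx = 0 ⇒ N_wall = f, so at the slipping point N = 465.5 N.
Substituting: 465.5×4.9 = 716.6 + 621.6·d ⇒ d = (2281 − 716.6) / 621.6 = 2.52 m.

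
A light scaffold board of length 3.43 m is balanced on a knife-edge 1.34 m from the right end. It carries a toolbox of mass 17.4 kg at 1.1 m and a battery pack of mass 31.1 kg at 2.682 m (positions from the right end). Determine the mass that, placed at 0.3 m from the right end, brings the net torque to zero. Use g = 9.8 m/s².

Taking torques about the knife-edge (at 1.34 m from the right end):
Toolbox: 17.4 × 9.8 = 170.5 N down at 1.1 m → arm 0.24 m, τ = 170.5 × 0.24 = 40.92 N·m clockwise.
Battery pack: 31.1 × 9.8 = 304.8 N down at 2.682 m → arm 1.342 m, τ = 304.8 × 1.342 = 409 N·m counterclockwise.
Net moment of known loads = 368.1 N·m counterclockwise.
An unknown mass m at 0.3 m has arm 1.04 m; its moment is m·g·1.04 clockwise.
For rotational equilibrium, m × 9.8 × 1.04 = 368.1, so m = 368.1 / (9.8 × 1.04) = 36.1 kg.

m ≈ 36.1 kg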